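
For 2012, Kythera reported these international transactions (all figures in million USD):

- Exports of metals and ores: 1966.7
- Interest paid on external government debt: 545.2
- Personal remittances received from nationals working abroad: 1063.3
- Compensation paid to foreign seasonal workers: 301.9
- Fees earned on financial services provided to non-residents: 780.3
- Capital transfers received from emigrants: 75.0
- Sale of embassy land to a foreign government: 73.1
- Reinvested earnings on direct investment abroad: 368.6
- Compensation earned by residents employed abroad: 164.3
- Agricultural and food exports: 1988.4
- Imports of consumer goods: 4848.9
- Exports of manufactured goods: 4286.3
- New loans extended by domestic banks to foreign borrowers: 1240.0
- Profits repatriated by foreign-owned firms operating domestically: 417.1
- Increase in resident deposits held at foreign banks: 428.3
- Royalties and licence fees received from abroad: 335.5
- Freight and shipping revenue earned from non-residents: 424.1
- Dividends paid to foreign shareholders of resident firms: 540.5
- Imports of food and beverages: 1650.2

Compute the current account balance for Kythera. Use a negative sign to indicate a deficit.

Goods: -1650.2 + 1988.4 + 1966.7 - 4848.9 + 4286.3 = 1742.3
Services: 424.1 + 335.5 + 780.3 = 1539.9
Primary income: 164.3 - 301.9 + 368.6 - 417.1 - 540.5 - 545.2 = -1271.8
Secondary income: 1063.3
Current account = 1742.3 + 1539.9 + (-1271.8) + 1063.3 = 3073.7
(Excluded from the current account — capital account: capital transfers received from emigrants 75.0, sale of embassy land to a foreign government 73.1; financial account: new loans extended by domestic banks to foreign borrowers 1240.0, increase in resident deposits held at foreign banks 428.3.)

3073.7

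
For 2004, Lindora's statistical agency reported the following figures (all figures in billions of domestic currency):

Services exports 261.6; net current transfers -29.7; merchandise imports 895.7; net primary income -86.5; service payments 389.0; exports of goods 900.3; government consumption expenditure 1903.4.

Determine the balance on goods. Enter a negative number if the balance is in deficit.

Goods balance = 900.3 - 895.7 = 4.6

4.6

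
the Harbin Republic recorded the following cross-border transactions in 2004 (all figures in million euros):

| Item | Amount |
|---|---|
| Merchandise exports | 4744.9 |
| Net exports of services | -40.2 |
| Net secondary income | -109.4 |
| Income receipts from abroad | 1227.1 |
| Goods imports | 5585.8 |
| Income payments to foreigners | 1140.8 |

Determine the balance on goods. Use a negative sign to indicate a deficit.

Goods balance = 4744.9 - 5585.8 = -840.9

-840.9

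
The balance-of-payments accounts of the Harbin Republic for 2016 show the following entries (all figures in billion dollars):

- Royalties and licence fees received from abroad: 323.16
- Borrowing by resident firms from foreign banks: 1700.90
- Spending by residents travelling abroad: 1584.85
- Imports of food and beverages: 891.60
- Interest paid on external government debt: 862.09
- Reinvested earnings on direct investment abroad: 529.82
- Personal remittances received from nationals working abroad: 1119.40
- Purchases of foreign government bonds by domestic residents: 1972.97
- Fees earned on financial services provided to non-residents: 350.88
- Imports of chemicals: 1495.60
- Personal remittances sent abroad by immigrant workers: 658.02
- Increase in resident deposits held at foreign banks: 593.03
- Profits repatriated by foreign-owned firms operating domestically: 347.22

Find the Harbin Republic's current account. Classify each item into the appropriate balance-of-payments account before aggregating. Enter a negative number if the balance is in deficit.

-3516.12

Goods: -891.60 - 1495.60 = -2387.20
Services: -1584.85 + 350.88 + 323.16 = -910.81
Primary income: -347.22 - 862.09 + 529.82 = -679.49
Secondary income: 1119.40 - 658.02 = 461.38
Current account = (-2387.20) + (-910.81) + (-679.49) + 461.38 = -3516.12
(Excluded from the current account — financial account: borrowing by resident firms from foreign banks 1700.90, purchases of foreign government bonds by domestic residents 1972.97, increase in resident deposits held at foreign banks 593.03.)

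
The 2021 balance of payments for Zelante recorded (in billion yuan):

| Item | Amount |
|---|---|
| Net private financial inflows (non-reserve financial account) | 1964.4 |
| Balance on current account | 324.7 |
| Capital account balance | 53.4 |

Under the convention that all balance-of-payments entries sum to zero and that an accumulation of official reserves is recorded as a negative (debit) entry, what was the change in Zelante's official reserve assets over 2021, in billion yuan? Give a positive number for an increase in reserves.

2342.5

Official reserve transactions balance = -(324.7 + 53.4 + 1964.4) = -2342.5
An accumulation of reserves is recorded as a debit (negative entry), so the change in the stock of reserves is the negative of that balance.
Change in official reserves = -(-2342.5) = 2342.5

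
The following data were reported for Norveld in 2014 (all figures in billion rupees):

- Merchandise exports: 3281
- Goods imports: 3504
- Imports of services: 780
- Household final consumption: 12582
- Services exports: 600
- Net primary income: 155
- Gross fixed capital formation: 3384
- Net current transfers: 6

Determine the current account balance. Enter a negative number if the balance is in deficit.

-242

Goods balance = 3281 - 3504 = -223
Services balance = 600 - 780 = -180
Trade balance (goods + services) = -223 + (-180) = -403
Net primary income = 155
Net secondary income = 6
Current account = -403 + 155 + 6 = -242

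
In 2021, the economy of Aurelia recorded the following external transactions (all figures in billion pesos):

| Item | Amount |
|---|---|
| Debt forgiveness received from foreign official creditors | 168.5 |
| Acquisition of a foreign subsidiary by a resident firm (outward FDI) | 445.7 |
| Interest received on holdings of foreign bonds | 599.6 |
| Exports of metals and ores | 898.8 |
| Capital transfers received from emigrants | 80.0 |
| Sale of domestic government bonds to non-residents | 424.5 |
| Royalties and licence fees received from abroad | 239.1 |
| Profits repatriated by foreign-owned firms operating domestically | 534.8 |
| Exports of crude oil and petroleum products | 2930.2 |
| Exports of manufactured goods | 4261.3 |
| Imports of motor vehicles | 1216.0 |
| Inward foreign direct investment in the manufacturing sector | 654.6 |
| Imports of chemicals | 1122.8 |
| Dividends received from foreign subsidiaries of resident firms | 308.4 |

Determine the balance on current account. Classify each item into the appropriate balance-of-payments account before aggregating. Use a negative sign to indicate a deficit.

6363.8

Goods: -1122.8 + 4261.3 + 898.8 + 2930.2 - 1216.0 = 5751.5
Services: 239.1
Primary income: 308.4 - 534.8 + 599.6 = 373.2
Current account = 5751.5 + 239.1 + 373.2 = 6363.8
(Excluded from the current account — capital account: debt forgiveness received from foreign official creditors 168.5, capital transfers received from emigrants 80.0; financial account: acquisition of a foreign subsidiary by a resident firm (outward FDI) 445.7, sale of domestic government bonds to non-residents 424.5, inward foreign direct investment in the manufacturing sector 654.6.)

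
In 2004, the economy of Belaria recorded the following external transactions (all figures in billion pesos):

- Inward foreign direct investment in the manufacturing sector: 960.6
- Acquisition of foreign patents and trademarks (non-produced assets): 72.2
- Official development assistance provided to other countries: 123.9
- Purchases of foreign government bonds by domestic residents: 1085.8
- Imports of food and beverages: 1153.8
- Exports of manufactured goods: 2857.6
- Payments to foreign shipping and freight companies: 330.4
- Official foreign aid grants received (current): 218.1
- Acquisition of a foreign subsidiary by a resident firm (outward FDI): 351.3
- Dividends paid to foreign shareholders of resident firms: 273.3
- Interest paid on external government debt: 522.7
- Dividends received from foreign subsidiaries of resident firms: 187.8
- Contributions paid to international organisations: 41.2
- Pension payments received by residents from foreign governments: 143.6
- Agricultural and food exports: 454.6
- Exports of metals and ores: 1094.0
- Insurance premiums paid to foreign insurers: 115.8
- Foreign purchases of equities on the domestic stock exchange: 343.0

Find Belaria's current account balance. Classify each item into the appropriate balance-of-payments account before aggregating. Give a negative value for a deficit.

2394.6

Goods: 1094.0 + 454.6 + 2857.6 - 1153.8 = 3252.4
Services: -330.4 - 115.8 = -446.2
Primary income: -273.3 - 522.7 + 187.8 = -608.2
Secondary income: -41.2 + 143.6 - 123.9 + 218.1 = 196.6
Current account = 3252.4 + (-446.2) + (-608.2) + 196.6 = 2394.6
(Excluded from the current account — financial account: inward foreign direct investment in the manufacturing sector 960.6, purchases of foreign government bonds by domestic residents 1085.8, acquisition of a foreign subsidiary by a resident firm (outward FDI) 351.3, foreign purchases of equities on the domestic stock exchange 343.0; capital account: acquisition of foreign patents and trademarks (non-produced assets) 72.2.)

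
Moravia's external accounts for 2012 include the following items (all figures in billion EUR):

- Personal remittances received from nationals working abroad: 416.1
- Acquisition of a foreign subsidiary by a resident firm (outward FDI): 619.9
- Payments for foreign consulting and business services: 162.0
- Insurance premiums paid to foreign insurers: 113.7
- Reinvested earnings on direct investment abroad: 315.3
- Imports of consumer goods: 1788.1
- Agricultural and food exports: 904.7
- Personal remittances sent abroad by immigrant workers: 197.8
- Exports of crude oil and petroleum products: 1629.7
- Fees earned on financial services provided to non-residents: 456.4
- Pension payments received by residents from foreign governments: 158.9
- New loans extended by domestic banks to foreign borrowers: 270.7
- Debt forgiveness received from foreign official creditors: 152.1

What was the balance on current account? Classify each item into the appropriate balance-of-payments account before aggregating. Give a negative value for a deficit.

Goods: 904.7 + 1629.7 - 1788.1 = 746.3
Services: 456.4 - 162.0 - 113.7 = 180.7
Primary income: 315.3
Secondary income: 416.1 + 158.9 - 197.8 = 377.2
Current account = 746.3 + 180.7 + 315.3 + 377.2 = 1619.5
(Excluded from the current account — financial account: acquisition of a foreign subsidiary by a resident firm (outward FDI) 619.9, new loans extended by domestic banks to foreign borrowers 270.7; capital account: debt forgiveness received from foreign official creditors 152.1.)

1619.5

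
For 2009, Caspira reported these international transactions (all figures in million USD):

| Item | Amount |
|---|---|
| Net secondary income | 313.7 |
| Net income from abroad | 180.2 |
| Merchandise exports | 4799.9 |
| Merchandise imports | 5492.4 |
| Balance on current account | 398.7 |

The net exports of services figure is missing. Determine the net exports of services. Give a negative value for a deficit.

Current account = goods balance + services balance + net primary income + net secondary income
Sum of the known components = -198.6
Net exports of services = CA - (known components) = 398.7 - (-198.6) = 597.3

597.3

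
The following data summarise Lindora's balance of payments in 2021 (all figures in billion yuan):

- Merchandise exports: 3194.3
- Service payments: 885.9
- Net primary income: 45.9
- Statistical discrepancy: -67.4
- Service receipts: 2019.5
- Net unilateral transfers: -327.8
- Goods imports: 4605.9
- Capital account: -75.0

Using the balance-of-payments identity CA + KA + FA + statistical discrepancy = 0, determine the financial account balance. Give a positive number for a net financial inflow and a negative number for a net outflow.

Goods balance = 3194.3 - 4605.9 = -1411.6
Services balance = 2019.5 - 885.9 = 1133.6
Trade balance (goods + services) = -1411.6 + 1133.6 = -278.0
Net primary income = 45.9
Net secondary income = -327.8
Current account = -278.0 + 45.9 + (-327.8) = -559.9
Financial account = -(-559.9 + (-75.0) + (-67.4)) = 702.3

702.3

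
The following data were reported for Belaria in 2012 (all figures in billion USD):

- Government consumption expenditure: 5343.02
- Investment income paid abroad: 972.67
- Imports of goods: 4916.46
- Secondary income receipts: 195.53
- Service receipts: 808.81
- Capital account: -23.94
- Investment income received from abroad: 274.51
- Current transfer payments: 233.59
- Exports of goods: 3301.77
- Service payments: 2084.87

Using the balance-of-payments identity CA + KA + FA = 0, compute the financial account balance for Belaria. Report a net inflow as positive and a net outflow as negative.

Goods balance = 3301.77 - 4916.46 = -1614.69
Services balance = 808.81 - 2084.87 = -1276.06
Trade balance (goods + services) = -1614.69 + (-1276.06) = -2890.75
Net primary income = 274.51 - 972.67 = -698.16
Net secondary income = 195.53 - 233.59 = -38.06
Current account = -2890.75 + (-698.16) + (-38.06) = -3626.97
Financial account = -(-3626.97 + (-23.94)) = 3650.91

3650.91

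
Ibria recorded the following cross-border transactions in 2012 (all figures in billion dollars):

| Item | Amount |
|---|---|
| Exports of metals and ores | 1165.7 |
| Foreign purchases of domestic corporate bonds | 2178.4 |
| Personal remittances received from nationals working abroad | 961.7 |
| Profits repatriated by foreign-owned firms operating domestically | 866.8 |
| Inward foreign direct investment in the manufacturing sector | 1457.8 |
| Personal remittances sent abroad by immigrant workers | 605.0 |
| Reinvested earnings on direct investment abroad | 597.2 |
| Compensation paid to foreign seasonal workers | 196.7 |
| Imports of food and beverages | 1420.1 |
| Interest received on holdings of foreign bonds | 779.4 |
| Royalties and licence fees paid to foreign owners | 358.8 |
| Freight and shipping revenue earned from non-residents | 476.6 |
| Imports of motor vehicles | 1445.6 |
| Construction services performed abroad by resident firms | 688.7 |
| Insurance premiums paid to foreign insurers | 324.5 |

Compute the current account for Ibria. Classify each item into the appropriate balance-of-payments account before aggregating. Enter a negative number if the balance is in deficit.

Goods: 1165.7 - 1420.1 - 1445.6 = -1700.0
Services: 688.7 + 476.6 - 358.8 - 324.5 = 482.0
Primary income: -196.7 - 866.8 + 779.4 + 597.2 = 313.1
Secondary income: 961.7 - 605.0 = 356.7
Current account = (-1700.0) + 482.0 + 313.1 + 356.7 = -548.2
(Excluded from the current account — financial account: foreign purchases of domestic corporate bonds 2178.4, inward foreign direct investment in the manufacturing sector 1457.8.)

-548.2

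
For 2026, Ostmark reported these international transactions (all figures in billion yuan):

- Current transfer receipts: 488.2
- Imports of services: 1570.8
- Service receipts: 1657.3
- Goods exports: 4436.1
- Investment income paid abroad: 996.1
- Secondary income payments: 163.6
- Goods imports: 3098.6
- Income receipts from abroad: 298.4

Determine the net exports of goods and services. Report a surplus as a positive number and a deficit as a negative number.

1424.0

Goods balance = 4436.1 - 3098.6 = 1337.5
Services balance = 1657.3 - 1570.8 = 86.5
Trade balance (goods + services) = 1337.5 + 86.5 = 1424.0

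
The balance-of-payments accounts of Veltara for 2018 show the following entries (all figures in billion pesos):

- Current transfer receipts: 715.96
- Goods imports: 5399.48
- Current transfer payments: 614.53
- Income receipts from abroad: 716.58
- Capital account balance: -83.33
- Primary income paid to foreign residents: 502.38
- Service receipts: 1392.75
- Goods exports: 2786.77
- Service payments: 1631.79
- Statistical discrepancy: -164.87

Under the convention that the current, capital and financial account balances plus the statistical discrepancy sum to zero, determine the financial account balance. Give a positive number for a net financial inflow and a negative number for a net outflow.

Goods balance = 2786.77 - 5399.48 = -2612.71
Services balance = 1392.75 - 1631.79 = -239.04
Trade balance (goods + services) = -2612.71 + (-239.04) = -2851.75
Net primary income = 716.58 - 502.38 = 214.20
Net secondary income = 715.96 - 614.53 = 101.43
Current account = -2851.75 + 214.20 + 101.43 = -2536.12
Financial account = -(-2536.12 + (-83.33) + (-164.87)) = 2784.32

2784.32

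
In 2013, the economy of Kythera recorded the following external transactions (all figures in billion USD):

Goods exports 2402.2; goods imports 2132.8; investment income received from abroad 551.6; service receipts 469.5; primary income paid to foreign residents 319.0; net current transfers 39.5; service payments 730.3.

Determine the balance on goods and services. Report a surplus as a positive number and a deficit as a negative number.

Goods balance = 2402.2 - 2132.8 = 269.4
Services balance = 469.5 - 730.3 = -260.8
Trade balance (goods + services) = 269.4 + (-260.8) = 8.6

8.6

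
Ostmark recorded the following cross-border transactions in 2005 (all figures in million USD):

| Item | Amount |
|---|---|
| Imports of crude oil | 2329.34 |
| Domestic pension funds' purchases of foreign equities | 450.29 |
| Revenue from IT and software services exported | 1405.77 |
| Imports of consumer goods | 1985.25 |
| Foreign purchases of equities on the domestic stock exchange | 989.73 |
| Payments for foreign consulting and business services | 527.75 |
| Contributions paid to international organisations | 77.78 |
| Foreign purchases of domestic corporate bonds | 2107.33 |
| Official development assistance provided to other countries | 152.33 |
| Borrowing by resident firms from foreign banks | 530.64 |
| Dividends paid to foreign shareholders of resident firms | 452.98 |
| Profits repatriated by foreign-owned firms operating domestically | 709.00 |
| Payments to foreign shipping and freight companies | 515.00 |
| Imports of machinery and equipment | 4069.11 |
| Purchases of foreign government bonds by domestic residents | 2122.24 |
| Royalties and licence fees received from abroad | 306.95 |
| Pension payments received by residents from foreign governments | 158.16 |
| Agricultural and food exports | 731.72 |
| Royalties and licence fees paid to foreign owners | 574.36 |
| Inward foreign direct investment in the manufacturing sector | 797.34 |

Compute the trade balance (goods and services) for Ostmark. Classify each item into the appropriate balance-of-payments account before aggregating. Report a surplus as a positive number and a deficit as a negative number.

-7556.37

Goods: 731.72 - 1985.25 - 4069.11 - 2329.34 = -7651.98
Services: 1405.77 + 306.95 - 527.75 - 515.00 - 574.36 = 95.61
Trade balance = -7651.98 + 95.61 = -7556.37
(Excluded from the trade balance — financial account: domestic pension funds' purchases of foreign equities 450.29, foreign purchases of equities on the domestic stock exchange 989.73, foreign purchases of domestic corporate bonds 2107.33, borrowing by resident firms from foreign banks 530.64, purchases of foreign government bonds by domestic residents 2122.24, inward foreign direct investment in the manufacturing sector 797.34; secondary income: contributions paid to international organisations 77.78, official development assistance provided to other countries 152.33, pension payments received by residents from foreign governments 158.16; primary income: dividends paid to foreign shareholders of resident firms 452.98, profits repatriated by foreign-owned firms operating domestically 709.00.)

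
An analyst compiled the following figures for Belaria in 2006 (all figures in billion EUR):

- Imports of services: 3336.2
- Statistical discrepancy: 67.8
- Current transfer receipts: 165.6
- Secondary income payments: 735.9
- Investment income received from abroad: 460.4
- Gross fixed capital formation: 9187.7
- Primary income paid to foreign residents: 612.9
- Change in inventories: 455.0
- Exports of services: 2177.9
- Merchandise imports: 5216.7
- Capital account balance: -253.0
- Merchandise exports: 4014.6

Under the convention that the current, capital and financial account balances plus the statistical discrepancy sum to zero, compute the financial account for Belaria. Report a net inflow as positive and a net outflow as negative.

Goods balance = 4014.6 - 5216.7 = -1202.1
Services balance = 2177.9 - 3336.2 = -1158.3
Trade balance (goods + services) = -1202.1 + (-1158.3) = -2360.4
Net primary income = 460.4 - 612.9 = -152.5
Net secondary income = 165.6 - 735.9 = -570.3
Current account = -2360.4 + (-152.5) + (-570.3) = -3083.2
Financial account = -(-3083.2 + (-253.0) + 67.8) = 3268.4

3268.4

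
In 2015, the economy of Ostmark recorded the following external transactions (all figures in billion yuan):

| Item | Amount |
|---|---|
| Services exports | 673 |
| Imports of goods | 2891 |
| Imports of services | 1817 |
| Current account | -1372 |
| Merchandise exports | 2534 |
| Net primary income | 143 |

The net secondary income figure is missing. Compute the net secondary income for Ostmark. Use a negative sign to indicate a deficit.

-14

Current account = goods balance + services balance + net primary income + net secondary income
Sum of the known components = -1358
Net secondary income = CA - (known components) = -1372 - (-1358) = -14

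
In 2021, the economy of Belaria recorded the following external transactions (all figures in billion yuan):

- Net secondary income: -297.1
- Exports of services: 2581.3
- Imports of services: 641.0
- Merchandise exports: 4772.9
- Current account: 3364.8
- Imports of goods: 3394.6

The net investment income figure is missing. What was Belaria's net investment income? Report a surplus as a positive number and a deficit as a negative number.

343.3

Current account = goods balance + services balance + net primary income + net secondary income
Sum of the known components = 3021.5
Net investment income = CA - (known components) = 3364.8 - 3021.5 = 343.3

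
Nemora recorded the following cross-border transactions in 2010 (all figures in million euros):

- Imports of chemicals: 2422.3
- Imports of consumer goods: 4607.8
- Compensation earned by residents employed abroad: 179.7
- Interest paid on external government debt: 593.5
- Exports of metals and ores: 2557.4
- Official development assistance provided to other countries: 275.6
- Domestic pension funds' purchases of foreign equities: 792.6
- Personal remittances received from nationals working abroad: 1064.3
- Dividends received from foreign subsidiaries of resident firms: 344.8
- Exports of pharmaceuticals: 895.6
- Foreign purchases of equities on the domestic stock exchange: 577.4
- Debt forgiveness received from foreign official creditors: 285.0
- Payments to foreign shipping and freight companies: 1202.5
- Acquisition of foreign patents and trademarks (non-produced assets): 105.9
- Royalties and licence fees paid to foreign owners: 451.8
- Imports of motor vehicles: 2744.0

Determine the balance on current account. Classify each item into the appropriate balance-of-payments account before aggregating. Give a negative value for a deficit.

Goods: -4607.8 - 2422.3 + 895.6 + 2557.4 - 2744.0 = -6321.1
Services: -451.8 - 1202.5 = -1654.3
Primary income: 179.7 + 344.8 - 593.5 = -69.0
Secondary income: 1064.3 - 275.6 = 788.7
Current account = (-6321.1) + (-1654.3) + (-69.0) + 788.7 = -7255.7
(Excluded from the current account — financial account: domestic pension funds' purchases of foreign equities 792.6, foreign purchases of equities on the domestic stock exchange 577.4; capital account: debt forgiveness received from foreign official creditors 285.0, acquisition of foreign patents and trademarks (non-produced assets) 105.9.)

-7255.7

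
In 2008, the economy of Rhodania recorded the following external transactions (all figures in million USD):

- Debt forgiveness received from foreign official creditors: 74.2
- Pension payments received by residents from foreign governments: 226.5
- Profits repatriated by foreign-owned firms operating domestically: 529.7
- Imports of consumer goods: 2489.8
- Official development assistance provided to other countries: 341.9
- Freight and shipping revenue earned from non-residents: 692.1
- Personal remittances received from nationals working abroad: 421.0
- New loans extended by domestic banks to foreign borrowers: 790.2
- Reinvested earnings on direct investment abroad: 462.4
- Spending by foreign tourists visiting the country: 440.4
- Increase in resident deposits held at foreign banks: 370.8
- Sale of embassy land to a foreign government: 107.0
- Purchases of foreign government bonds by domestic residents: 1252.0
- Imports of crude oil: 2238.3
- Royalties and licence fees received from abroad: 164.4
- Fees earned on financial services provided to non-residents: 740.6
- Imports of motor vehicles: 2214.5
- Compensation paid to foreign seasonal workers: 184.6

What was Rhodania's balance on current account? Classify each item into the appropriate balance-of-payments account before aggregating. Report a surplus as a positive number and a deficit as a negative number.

-4851.4

Goods: -2214.5 - 2489.8 - 2238.3 = -6942.6
Services: 692.1 + 440.4 + 164.4 + 740.6 = 2037.5
Primary income: -529.7 - 184.6 + 462.4 = -251.9
Secondary income: 226.5 - 341.9 + 421.0 = 305.6
Current account = (-6942.6) + 2037.5 + (-251.9) + 305.6 = -4851.4
(Excluded from the current account — capital account: debt forgiveness received from foreign official creditors 74.2, sale of embassy land to a foreign government 107.0; financial account: new loans extended by domestic banks to foreign borrowers 790.2, increase in resident deposits held at foreign banks 370.8, purchases of foreign government bonds by domestic residents 1252.0.)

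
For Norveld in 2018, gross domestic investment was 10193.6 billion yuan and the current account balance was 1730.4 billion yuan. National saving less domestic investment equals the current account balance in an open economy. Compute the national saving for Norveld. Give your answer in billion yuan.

11924.0

S - I = CA (net lending to the rest of the world).
S = I + CA = 10193.6 + 1730.4 = 11924.0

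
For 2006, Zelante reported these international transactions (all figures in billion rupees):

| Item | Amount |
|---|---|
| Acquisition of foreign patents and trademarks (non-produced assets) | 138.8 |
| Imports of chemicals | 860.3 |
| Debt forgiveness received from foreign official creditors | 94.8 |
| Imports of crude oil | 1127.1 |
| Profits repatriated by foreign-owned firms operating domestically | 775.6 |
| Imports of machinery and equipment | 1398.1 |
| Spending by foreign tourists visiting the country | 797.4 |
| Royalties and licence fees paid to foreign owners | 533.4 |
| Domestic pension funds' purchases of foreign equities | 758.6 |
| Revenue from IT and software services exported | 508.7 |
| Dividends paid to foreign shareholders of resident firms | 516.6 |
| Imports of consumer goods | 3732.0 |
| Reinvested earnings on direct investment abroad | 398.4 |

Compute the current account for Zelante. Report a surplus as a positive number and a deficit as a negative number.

Goods: -860.3 - 3732.0 - 1127.1 - 1398.1 = -7117.5
Services: 797.4 + 508.7 - 533.4 = 772.7
Primary income: 398.4 - 775.6 - 516.6 = -893.8
Current account = (-7117.5) + 772.7 + (-893.8) = -7238.6
(Excluded from the current account — capital account: acquisition of foreign patents and trademarks (non-produced assets) 138.8, debt forgiveness received from foreign official creditors 94.8; financial account: domestic pension funds' purchases of foreign equities 758.6.)

-7238.6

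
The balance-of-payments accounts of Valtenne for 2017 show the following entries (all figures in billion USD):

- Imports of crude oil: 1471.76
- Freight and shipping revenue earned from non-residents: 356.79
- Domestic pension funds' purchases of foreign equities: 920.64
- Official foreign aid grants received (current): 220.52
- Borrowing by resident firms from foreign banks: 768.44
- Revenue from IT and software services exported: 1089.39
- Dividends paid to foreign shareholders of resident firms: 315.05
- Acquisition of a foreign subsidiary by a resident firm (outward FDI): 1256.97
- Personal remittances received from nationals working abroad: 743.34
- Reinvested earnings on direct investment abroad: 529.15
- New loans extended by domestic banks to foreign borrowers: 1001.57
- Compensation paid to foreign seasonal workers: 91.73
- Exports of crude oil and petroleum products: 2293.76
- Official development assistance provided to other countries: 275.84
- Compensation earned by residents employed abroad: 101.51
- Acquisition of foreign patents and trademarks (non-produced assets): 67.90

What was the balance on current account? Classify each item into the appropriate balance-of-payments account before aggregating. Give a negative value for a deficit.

3180.08

Goods: 2293.76 - 1471.76 = 822.00
Services: 1089.39 + 356.79 = 1446.18
Primary income: 101.51 - 315.05 - 91.73 + 529.15 = 223.88
Secondary income: 220.52 - 275.84 + 743.34 = 688.02
Current account = 822.00 + 1446.18 + 223.88 + 688.02 = 3180.08
(Excluded from the current account — financial account: domestic pension funds' purchases of foreign equities 920.64, borrowing by resident firms from foreign banks 768.44, acquisition of a foreign subsidiary by a resident firm (outward FDI) 1256.97, new loans extended by domestic banks to foreign borrowers 1001.57; capital account: acquisition of foreign patents and trademarks (non-produced assets) 67.90.)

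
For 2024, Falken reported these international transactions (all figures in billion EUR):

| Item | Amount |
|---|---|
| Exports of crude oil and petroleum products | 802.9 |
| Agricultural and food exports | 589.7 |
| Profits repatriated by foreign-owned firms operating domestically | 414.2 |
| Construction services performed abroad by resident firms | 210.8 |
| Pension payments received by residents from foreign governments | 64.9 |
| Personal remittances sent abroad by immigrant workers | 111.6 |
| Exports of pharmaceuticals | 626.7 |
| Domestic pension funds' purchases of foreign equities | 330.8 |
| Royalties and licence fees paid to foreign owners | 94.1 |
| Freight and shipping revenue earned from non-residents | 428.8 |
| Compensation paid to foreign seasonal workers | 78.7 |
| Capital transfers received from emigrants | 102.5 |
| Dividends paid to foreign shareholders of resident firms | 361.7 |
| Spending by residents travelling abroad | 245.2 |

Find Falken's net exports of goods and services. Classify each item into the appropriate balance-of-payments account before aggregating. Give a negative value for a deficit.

Goods: 626.7 + 589.7 + 802.9 = 2019.3
Services: 428.8 - 245.2 - 94.1 + 210.8 = 300.3
Trade balance = 2019.3 + 300.3 = 2319.6
(Excluded from the trade balance — primary income: profits repatriated by foreign-owned firms operating domestically 414.2, compensation paid to foreign seasonal workers 78.7, dividends paid to foreign shareholders of resident firms 361.7; secondary income: pension payments received by residents from foreign governments 64.9, personal remittances sent abroad by immigrant workers 111.6; financial account: domestic pension funds' purchases of foreign equities 330.8; capital account: capital transfers received from emigrants 102.5.)

2319.6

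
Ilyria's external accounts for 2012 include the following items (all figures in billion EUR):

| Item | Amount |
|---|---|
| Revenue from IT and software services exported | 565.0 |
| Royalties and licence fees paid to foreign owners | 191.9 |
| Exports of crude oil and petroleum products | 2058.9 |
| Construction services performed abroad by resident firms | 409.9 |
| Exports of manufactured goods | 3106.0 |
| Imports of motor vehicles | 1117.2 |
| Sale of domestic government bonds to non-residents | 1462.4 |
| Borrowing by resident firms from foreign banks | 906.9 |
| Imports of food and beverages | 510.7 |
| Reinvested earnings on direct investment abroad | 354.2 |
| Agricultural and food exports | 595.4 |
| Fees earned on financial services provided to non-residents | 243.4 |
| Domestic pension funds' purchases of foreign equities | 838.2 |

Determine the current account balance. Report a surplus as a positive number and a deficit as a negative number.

Goods: -510.7 + 595.4 + 3106.0 + 2058.9 - 1117.2 = 4132.4
Services: -191.9 + 409.9 + 565.0 + 243.4 = 1026.4
Primary income: 354.2
Current account = 4132.4 + 1026.4 + 354.2 = 5513.0
(Excluded from the current account — financial account: sale of domestic government bonds to non-residents 1462.4, borrowing by resident firms from foreign banks 906.9, domestic pension funds' purchases of foreign equities 838.2.)

5513.0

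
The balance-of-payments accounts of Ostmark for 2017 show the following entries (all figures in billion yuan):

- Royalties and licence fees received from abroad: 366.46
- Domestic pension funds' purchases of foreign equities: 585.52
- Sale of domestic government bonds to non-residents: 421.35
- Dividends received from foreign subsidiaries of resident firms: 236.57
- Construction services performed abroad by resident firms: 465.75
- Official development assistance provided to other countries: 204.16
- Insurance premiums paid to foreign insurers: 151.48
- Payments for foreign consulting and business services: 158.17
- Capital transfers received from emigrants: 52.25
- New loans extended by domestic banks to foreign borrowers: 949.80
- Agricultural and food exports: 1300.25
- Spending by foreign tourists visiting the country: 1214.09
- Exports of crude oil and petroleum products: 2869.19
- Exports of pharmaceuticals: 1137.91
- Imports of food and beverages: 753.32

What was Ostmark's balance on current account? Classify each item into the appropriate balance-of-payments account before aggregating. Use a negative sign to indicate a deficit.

6323.09

Goods: 1137.91 + 1300.25 - 753.32 + 2869.19 = 4554.03
Services: 465.75 - 158.17 + 1214.09 + 366.46 - 151.48 = 1736.65
Primary income: 236.57
Secondary income: -204.16
Current account = 4554.03 + 1736.65 + 236.57 + (-204.16) = 6323.09
(Excluded from the current account — financial account: domestic pension funds' purchases of foreign equities 585.52, sale of domestic government bonds to non-residents 421.35, new loans extended by domestic banks to foreign borrowers 949.80; capital account: capital transfers received from emigrants 52.25.)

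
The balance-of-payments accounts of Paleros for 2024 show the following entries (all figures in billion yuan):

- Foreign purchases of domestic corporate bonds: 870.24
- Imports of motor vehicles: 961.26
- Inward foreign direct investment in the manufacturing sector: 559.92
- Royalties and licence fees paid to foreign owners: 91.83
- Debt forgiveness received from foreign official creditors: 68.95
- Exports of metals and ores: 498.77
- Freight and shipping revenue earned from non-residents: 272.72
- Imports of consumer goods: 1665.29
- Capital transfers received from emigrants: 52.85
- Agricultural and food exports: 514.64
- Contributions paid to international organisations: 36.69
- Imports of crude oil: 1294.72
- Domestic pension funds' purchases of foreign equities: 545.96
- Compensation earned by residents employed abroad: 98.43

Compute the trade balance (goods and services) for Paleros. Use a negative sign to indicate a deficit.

-2726.97

Goods: -1294.72 + 514.64 + 498.77 - 1665.29 - 961.26 = -2907.86
Services: 272.72 - 91.83 = 180.89
Trade balance = -2907.86 + 180.89 = -2726.97
(Excluded from the trade balance — financial account: foreign purchases of domestic corporate bonds 870.24, inward foreign direct investment in the manufacturing sector 559.92, domestic pension funds' purchases of foreign equities 545.96; capital account: debt forgiveness received from foreign official creditors 68.95, capital transfers received from emigrants 52.85; secondary income: contributions paid to international organisations 36.69; primary income: compensation earned by residents employed abroad 98.43.)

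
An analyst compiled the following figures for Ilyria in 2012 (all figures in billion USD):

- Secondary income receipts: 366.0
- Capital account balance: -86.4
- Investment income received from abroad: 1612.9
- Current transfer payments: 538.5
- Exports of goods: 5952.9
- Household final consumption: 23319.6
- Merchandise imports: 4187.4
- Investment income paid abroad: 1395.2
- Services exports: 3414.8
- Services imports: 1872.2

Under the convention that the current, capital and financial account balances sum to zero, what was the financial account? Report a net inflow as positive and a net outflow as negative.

-3266.9

Goods balance = 5952.9 - 4187.4 = 1765.5
Services balance = 3414.8 - 1872.2 = 1542.6
Trade balance (goods + services) = 1765.5 + 1542.6 = 3308.1
Net primary income = 1612.9 - 1395.2 = 217.7
Net secondary income = 366.0 - 538.5 = -172.5
Current account = 3308.1 + 217.7 + (-172.5) = 3353.3
Financial account = -(3353.3 + (-86.4)) = -3266.9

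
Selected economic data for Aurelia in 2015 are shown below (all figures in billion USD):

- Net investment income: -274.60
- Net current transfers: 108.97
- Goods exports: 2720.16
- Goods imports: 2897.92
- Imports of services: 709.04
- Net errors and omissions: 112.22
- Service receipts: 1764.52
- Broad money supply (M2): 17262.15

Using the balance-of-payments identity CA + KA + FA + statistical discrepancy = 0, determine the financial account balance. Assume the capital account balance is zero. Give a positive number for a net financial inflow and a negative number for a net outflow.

-824.31

Goods balance = 2720.16 - 2897.92 = -177.76
Services balance = 1764.52 - 709.04 = 1055.48
Trade balance (goods + services) = -177.76 + 1055.48 = 877.72
Net primary income = -274.60
Net secondary income = 108.97
Current account = 877.72 + (-274.60) + 108.97 = 712.09
Financial account = -(712.09 + 112.22) = -824.31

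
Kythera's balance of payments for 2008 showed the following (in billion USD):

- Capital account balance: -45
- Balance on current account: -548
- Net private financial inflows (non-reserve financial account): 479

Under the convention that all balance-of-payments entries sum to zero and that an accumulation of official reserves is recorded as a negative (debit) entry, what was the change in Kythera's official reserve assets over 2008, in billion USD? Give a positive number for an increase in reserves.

Official reserve transactions balance = -((-548) + (-45) + 479) = 114
An accumulation of reserves is recorded as a debit (negative entry), so the change in the stock of reserves is the negative of that balance.
Change in official reserves = -(114) = -114

-114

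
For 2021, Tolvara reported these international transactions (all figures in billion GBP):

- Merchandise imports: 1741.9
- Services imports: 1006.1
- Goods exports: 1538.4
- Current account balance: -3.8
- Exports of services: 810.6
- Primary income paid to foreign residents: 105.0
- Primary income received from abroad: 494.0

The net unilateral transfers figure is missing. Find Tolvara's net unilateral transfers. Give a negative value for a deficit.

Current account = goods balance + services balance + net primary income + net secondary income
Sum of the known components = -10.0
Net unilateral transfers = CA - (known components) = -3.8 - (-10.0) = 6.2

6.2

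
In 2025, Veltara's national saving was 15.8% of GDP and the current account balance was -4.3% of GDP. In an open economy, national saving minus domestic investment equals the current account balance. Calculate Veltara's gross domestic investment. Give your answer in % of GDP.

20.1

I = S - CA = 15.8 - (-4.3) = 20.1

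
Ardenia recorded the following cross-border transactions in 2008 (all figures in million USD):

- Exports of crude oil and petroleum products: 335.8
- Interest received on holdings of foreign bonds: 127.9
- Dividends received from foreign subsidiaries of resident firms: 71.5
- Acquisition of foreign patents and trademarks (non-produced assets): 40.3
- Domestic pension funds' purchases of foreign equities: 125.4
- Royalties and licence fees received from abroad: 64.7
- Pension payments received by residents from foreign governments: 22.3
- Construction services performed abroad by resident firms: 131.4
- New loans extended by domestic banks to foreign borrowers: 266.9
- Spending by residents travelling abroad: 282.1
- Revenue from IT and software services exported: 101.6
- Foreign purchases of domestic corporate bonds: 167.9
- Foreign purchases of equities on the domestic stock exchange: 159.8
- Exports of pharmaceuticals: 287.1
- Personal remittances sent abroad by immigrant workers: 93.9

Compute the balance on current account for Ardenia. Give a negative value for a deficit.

766.3

Goods: 335.8 + 287.1 = 622.9
Services: 64.7 + 101.6 + 131.4 - 282.1 = 15.6
Primary income: 127.9 + 71.5 = 199.4
Secondary income: 22.3 - 93.9 = -71.6
Current account = 622.9 + 15.6 + 199.4 + (-71.6) = 766.3
(Excluded from the current account — capital account: acquisition of foreign patents and trademarks (non-produced assets) 40.3; financial account: domestic pension funds' purchases of foreign equities 125.4, new loans extended by domestic banks to foreign borrowers 266.9, foreign purchases of domestic corporate bonds 167.9, foreign purchases of equities on the domestic stock exchange 159.8.)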